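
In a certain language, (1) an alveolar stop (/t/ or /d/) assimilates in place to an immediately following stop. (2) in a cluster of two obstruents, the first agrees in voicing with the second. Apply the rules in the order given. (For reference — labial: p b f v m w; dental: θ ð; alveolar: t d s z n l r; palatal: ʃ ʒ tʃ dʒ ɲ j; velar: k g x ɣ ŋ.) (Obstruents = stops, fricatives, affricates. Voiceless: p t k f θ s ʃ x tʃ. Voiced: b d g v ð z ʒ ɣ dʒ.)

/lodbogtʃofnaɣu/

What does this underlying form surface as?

Rule 1: /d/ before /b/ (labial) → [b]
After rule 1: lobbogtʃofnaɣu
Rule 2: /g/ before /tʃ/ (voiceless) → [k]

[lobboktʃofnaɣu]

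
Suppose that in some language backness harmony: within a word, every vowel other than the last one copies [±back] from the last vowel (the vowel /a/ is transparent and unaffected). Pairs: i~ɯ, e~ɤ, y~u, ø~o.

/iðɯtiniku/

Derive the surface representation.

/i/ harmonizes with /u/ ([+back]) → [ɯ]
/i/ harmonizes with /u/ ([+back]) → [ɯ]
/i/ harmonizes with /u/ ([+back]) → [ɯ]

[ɯðɯtɯnɯku]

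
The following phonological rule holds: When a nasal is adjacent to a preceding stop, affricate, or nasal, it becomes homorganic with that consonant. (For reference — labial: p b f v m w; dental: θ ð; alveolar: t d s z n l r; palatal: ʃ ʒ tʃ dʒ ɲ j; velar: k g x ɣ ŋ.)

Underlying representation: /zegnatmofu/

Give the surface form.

[zegŋatnofu]

/n/ after /g/ (velar) → [ŋ]
/m/ after /t/ (alveolar) → [n]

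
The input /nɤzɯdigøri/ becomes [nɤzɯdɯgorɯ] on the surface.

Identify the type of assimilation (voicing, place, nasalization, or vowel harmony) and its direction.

vowel harmony, progressive

/i/→[ɯ] /ø/→[o] /i/→[ɯ].
Vowels agree with the first vowel, so the harmony is progressive.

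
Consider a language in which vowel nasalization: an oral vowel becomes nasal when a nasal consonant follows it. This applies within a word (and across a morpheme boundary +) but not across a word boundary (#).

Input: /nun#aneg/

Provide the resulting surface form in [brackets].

/u/ before nasal /n/ → [ũ]
/a/ before nasal /n/ → [ã]

[nũn#ãneg]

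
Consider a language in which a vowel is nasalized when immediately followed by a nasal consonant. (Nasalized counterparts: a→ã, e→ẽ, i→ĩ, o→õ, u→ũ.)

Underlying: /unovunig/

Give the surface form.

[ũnovũnig]

/u/ before nasal /n/ → [ũ]
/u/ before nasal /n/ → [ũ]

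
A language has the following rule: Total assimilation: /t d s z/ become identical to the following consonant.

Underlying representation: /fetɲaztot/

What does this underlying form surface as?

/t/ before /ɲ/ → [ɲ] (total assimilation)
/z/ before /t/ → [t] (total assimilation)

[feɲɲattot]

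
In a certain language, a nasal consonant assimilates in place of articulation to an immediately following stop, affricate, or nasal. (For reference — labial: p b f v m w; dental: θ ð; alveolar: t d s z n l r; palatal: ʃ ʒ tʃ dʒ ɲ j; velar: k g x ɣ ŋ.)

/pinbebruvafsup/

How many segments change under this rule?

1

/n/ before /b/ (labial) → [m]
1 segment changes.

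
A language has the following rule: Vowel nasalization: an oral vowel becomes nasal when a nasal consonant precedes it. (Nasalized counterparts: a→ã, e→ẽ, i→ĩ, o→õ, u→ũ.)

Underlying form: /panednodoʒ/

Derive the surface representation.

[panẽdnõdoʒ]

/e/ after nasal /n/ → [ẽ]
/o/ after nasal /n/ → [õ]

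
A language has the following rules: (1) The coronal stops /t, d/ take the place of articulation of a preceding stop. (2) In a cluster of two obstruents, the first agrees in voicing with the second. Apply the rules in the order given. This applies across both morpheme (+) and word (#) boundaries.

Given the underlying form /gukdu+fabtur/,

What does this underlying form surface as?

Rule 1: /d/ after /k/ (velar) → [g]
Rule 1: /t/ after /b/ (labial) → [p]
After rule 1: gukgu+fabpur
Rule 2: /k/ before /g/ (voiced) → [g]
Rule 2: /b/ before /p/ (voiceless) → [p]

[guggu+fappur]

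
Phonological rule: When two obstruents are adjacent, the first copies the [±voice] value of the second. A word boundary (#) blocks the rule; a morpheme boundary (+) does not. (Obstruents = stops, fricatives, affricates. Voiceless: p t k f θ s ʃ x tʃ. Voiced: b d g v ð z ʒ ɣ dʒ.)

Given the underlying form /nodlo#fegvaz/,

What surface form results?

[nodlo#fegvaz]

no segment meets the rule's conditions; no change.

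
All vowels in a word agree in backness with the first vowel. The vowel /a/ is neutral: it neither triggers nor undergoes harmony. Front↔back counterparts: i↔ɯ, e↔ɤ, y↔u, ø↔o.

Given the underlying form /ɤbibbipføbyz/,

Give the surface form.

[ɤbɯbbɯpfobuz]

/i/ harmonizes with /ɤ/ ([+back]) → [ɯ]
/i/ harmonizes with /ɤ/ ([+back]) → [ɯ]
/ø/ harmonizes with /ɤ/ ([+back]) → [o]
/y/ harmonizes with /ɤ/ ([+back]) → [u]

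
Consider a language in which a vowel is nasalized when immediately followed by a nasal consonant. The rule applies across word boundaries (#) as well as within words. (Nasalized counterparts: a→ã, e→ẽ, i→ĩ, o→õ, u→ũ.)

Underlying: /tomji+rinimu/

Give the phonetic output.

/o/ before nasal /m/ → [õ]
/i/ before nasal /n/ → [ĩ]
/i/ before nasal /m/ → [ĩ]

[tõmji+rĩnĩmu]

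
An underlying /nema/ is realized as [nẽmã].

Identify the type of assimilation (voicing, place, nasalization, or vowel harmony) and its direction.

nasalization, progressive

/e/→[ẽ] /a/→[ã].
Each target copies a feature from the preceding segment, so the direction is progressive.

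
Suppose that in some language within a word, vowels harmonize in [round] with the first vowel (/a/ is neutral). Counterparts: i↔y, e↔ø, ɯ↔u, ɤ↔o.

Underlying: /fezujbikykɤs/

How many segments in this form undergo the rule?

/u/ harmonizes with /e/ ([-round]) → [ɯ]
/y/ harmonizes with /e/ ([-round]) → [i]
2 segments change.

2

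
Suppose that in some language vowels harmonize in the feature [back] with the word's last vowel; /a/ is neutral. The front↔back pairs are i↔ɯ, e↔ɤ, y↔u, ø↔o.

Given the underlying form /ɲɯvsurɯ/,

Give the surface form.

no segment meets the rule's conditions; no change.

[ɲɯvsurɯ]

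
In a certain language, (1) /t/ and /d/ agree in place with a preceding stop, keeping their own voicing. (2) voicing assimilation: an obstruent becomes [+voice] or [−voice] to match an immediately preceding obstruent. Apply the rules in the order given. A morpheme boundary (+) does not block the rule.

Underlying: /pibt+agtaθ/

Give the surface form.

Rule 1: /t/ after /b/ (labial) → [p]
Rule 1: /t/ after /g/ (velar) → [k]
After rule 1: pibp+agkaθ
Rule 2: /p/ after /b/ (voiced) → [b]
Rule 2: /k/ after /g/ (voiced) → [g]

[pibb+aggaθ]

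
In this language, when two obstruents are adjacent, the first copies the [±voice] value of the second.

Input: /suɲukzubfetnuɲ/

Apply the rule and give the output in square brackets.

/k/ before /z/ (voiced) → [g]
/b/ before /f/ (voiceless) → [p]

[suɲugzupfetnuɲ]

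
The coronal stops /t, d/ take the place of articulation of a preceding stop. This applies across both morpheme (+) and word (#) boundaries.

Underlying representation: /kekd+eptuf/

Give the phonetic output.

[kekg+eppuf]

/d/ after /k/ (velar) → [g]
/t/ after /p/ (labial) → [p]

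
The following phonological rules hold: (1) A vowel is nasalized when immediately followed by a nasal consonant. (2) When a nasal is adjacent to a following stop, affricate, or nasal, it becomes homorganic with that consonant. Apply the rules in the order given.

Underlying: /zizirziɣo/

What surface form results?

Rule 1: no segment meets the rule's conditions; no change.
After rule 1: zizirziɣo
Rule 2: no segment meets the rule's conditions; no change.

[zizirziɣo]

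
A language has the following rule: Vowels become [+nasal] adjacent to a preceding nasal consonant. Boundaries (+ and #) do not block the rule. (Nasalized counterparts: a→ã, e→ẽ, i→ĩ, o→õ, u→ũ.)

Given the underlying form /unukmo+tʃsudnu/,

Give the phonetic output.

/u/ after nasal /n/ → [ũ]
/o/ after nasal /m/ → [õ]
/u/ after nasal /n/ → [ũ]

[unũkmõ+tʃsudnũ]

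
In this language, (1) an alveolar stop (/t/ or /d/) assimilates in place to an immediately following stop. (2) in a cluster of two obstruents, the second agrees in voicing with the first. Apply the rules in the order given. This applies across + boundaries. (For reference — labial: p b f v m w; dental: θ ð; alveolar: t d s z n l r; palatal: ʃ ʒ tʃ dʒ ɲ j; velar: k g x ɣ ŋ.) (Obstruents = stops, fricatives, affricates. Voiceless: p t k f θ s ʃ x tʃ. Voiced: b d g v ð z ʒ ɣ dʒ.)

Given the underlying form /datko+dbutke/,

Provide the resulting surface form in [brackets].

[dakko+bbukke]

Rule 1: /t/ before /k/ (velar) → [k]
Rule 1: /d/ before /b/ (labial) → [b]
Rule 1: /t/ before /k/ (velar) → [k]
After rule 1: dakko+bbukke
Rule 2: no segment meets the rule's conditions; no change.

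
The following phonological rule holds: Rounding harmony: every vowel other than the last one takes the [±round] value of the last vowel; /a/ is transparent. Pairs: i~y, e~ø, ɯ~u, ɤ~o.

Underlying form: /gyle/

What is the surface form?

[gile]

/y/ harmonizes with /e/ ([-round]) → [i]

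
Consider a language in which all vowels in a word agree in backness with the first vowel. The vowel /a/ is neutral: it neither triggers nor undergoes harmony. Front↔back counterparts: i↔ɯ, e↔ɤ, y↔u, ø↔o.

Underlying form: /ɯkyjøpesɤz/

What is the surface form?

[ɯkujopɤsɤz]

/y/ harmonizes with /ɯ/ ([+back]) → [u]
/ø/ harmonizes with /ɯ/ ([+back]) → [o]
/e/ harmonizes with /ɯ/ ([+back]) → [ɤ]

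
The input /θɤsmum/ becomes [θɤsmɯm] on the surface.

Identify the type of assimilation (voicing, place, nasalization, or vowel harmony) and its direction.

/u/→[ɯ].
Vowels agree with the first vowel, so the harmony is progressive.

vowel harmony, progressive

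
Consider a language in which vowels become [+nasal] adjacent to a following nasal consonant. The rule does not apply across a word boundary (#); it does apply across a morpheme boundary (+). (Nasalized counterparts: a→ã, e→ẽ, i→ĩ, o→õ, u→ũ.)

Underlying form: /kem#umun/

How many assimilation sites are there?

/e/ before nasal /m/ → [ẽ]
/u/ before nasal /m/ → [ũ]
/u/ before nasal /n/ → [ũ]
3 segments change.

3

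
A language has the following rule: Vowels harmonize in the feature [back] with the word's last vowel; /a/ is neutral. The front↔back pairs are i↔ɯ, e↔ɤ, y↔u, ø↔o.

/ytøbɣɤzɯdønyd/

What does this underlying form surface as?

/ɤ/ harmonizes with /y/ ([-back]) → [e]
/ɯ/ harmonizes with /y/ ([-back]) → [i]

[ytøbɣezidønyd]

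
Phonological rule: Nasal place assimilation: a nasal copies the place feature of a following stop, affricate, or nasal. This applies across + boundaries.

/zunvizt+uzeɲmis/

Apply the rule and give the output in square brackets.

/ɲ/ before /m/ (labial) → [m]

[zunvizt+uzemmis]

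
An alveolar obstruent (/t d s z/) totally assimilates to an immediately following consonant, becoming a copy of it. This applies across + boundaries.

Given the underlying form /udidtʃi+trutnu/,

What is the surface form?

[uditʃtʃi+rrunnu]

/d/ before /tʃ/ → [tʃ] (total assimilation)
/t/ before /r/ → [r] (total assimilation)
/t/ before /n/ → [n] (total assimilation)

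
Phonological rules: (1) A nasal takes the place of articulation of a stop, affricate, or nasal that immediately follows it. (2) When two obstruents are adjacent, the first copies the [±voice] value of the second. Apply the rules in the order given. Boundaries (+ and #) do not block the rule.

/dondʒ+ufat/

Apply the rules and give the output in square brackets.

Rule 1: /n/ before /dʒ/ (palatal) → [ɲ]
After rule 1: doɲdʒ+ufat
Rule 2: no segment meets the rule's conditions; no change.

[doɲdʒ+ufat]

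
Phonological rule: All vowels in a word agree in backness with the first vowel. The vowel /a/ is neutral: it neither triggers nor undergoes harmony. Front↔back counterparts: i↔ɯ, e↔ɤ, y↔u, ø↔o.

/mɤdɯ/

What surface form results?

no segment meets the rule's conditions; no change.

[mɤdɯ]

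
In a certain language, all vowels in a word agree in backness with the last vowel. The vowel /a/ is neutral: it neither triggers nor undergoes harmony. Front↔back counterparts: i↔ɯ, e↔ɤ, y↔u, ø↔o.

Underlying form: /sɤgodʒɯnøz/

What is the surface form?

[segødʒinøz]

/ɤ/ harmonizes with /ø/ ([-back]) → [e]
/o/ harmonizes with /ø/ ([-back]) → [ø]
/ɯ/ harmonizes with /ø/ ([-back]) → [i]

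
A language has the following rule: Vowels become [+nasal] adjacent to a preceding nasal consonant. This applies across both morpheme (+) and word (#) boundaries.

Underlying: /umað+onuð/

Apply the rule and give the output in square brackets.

/a/ after nasal /m/ → [ã]
/u/ after nasal /n/ → [ũ]

[umãð+onũð]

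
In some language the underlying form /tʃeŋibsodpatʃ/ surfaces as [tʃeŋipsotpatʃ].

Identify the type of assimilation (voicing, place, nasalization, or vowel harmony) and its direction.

voicing assimilation, regressive

/b/→[p] /d/→[t].
Each target copies a feature from the following segment, so the direction is regressive.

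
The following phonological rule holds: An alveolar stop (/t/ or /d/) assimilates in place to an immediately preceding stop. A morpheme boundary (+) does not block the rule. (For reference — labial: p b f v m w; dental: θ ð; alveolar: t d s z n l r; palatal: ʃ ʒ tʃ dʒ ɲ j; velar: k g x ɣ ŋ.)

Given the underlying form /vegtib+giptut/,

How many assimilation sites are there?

2

/t/ after /g/ (velar) → [k]
/t/ after /p/ (labial) → [p]
2 segments change.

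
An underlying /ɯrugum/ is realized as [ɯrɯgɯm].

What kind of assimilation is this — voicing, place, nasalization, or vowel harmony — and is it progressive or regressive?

vowel harmony, progressive

/u/→[ɯ] /u/→[ɯ].
Vowels agree with the first vowel, so the harmony is progressive.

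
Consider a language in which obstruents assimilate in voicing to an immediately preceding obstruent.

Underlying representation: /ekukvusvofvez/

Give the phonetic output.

[ekukfusfoffez]

/v/ after /k/ (voiceless) → [f]
/v/ after /s/ (voiceless) → [f]
/v/ after /f/ (voiceless) → [f]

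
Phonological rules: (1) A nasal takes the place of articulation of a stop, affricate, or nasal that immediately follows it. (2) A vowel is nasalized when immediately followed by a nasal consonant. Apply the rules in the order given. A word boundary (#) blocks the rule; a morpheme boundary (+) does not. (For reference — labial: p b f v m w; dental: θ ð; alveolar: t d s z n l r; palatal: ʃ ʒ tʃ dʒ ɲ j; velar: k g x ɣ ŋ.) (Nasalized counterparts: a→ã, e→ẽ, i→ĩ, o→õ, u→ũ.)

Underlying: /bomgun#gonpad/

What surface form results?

Rule 1: /m/ before /g/ (velar) → [ŋ]
Rule 1: /n/ before /p/ (labial) → [m]
After rule 1: boŋgun#gompad
Rule 2: /o/ before nasal /ŋ/ → [õ]
Rule 2: /u/ before nasal /n/ → [ũ]
Rule 2: /o/ before nasal /m/ → [õ]

[bõŋgũn#gõmpad]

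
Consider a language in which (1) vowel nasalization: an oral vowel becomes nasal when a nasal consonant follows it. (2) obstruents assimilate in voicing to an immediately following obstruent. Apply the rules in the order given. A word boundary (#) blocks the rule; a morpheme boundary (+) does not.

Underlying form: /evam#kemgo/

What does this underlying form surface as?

[evãm#kẽmgo]

Rule 1: /a/ before nasal /m/ → [ã]
Rule 1: /e/ before nasal /m/ → [ẽ]
After rule 1: evãm#kẽmgo
Rule 2: no segment meets the rule's conditions; no change.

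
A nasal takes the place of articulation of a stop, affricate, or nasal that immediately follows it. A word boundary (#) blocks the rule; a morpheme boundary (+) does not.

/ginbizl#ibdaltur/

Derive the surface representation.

/n/ before /b/ (labial) → [m]

[gimbizl#ibdaltur]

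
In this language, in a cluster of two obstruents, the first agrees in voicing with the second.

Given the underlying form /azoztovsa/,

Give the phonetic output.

[azostofsa]

/z/ before /t/ (voiceless) → [s]
/v/ before /s/ (voiceless) → [f]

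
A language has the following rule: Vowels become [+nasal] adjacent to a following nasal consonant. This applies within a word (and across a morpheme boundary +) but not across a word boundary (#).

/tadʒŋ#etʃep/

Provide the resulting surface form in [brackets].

no segment meets the rule's conditions; no change.

[tadʒŋ#etʃep]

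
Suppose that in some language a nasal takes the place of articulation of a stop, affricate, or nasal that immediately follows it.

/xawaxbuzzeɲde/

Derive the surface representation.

/ɲ/ before /d/ (alveolar) → [n]

[xawaxbuzzende]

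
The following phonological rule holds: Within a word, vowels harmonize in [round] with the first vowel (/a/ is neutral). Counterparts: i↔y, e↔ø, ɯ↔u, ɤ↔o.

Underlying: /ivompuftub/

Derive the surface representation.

/o/ harmonizes with /i/ ([-round]) → [ɤ]
/u/ harmonizes with /i/ ([-round]) → [ɯ]
/u/ harmonizes with /i/ ([-round]) → [ɯ]

[ivɤmpɯftɯb]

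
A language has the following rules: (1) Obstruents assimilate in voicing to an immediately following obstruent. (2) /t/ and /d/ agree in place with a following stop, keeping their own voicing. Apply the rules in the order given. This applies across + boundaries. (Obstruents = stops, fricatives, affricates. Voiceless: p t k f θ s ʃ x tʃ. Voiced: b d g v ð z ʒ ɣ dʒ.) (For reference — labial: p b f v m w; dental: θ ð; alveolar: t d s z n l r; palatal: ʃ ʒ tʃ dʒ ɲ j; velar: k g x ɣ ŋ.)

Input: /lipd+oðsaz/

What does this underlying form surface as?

Rule 1: /p/ before /d/ (voiced) → [b]
Rule 1: /ð/ before /s/ (voiceless) → [θ]
After rule 1: libd+oθsaz
Rule 2: no segment meets the rule's conditions; no change.

[libd+oθsaz]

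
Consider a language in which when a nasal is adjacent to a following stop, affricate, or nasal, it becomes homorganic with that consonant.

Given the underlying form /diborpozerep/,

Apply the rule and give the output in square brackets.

[diborpozerep]

no segment meets the rule's conditions; no change.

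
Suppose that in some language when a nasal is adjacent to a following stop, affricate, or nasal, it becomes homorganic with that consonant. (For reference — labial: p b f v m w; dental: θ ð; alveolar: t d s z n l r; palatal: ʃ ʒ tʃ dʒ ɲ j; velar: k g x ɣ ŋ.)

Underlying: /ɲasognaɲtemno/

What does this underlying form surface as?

/ɲ/ before /t/ (alveolar) → [n]
/m/ before /n/ (alveolar) → [n]

[ɲasognantenno]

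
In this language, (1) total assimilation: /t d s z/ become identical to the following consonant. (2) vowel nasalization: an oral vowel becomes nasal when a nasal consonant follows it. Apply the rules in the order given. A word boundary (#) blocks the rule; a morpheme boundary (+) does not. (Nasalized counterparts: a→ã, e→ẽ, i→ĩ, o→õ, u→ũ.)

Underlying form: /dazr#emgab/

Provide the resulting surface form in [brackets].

Rule 1: /z/ before /r/ → [r] (total assimilation)
After rule 1: darr#emgab
Rule 2: /e/ before nasal /m/ → [ẽ]

[darr#ẽmgab]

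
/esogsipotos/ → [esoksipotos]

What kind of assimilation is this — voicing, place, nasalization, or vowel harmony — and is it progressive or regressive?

/g/→[k].
Each target copies a feature from the following segment, so the direction is regressive.

voicing assimilation, regressive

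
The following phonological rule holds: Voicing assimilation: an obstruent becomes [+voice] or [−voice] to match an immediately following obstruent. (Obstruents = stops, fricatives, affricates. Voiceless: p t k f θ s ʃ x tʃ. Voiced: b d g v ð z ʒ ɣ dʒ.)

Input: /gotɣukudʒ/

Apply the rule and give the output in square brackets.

[godɣukudʒ]

/t/ before /ɣ/ (voiced) → [d]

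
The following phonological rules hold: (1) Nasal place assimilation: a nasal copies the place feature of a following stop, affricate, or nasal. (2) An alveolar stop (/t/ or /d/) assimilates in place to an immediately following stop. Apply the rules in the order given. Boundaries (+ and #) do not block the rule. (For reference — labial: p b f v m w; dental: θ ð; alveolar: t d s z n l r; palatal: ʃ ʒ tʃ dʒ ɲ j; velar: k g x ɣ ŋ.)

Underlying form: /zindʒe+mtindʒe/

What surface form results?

[ziɲdʒe+ntiɲdʒe]

Rule 1: /n/ before /dʒ/ (palatal) → [ɲ]
Rule 1: /m/ before /t/ (alveolar) → [n]
Rule 1: /n/ before /dʒ/ (palatal) → [ɲ]
After rule 1: ziɲdʒe+ntiɲdʒe
Rule 2: no segment meets the rule's conditions; no change.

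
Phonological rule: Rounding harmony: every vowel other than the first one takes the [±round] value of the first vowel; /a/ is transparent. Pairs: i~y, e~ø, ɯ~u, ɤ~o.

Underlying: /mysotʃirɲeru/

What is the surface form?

[mysotʃyrɲøru]

/i/ harmonizes with /y/ ([+round]) → [y]
/e/ harmonizes with /y/ ([+round]) → [ø]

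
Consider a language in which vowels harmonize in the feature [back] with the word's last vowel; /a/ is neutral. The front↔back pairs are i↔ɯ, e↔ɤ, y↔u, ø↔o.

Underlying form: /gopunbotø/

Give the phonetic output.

/o/ harmonizes with /ø/ ([-back]) → [ø]
/u/ harmonizes with /ø/ ([-back]) → [y]
/o/ harmonizes with /ø/ ([-back]) → [ø]

[gøpynbøtø]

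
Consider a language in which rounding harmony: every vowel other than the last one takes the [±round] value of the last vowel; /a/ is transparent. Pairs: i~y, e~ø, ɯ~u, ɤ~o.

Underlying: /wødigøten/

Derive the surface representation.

/ø/ harmonizes with /e/ ([-round]) → [e]
/ø/ harmonizes with /e/ ([-round]) → [e]

[wedigeten]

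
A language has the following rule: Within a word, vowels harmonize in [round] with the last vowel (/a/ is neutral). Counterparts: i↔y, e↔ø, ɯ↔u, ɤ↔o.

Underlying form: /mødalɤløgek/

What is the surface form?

[medalɤlegek]

/ø/ harmonizes with /e/ ([-round]) → [e]
/ø/ harmonizes with /e/ ([-round]) → [e]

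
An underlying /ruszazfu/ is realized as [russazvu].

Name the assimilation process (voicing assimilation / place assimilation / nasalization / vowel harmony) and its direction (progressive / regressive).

/z/→[s] /f/→[v].
Each target copies a feature from the preceding segment, so the direction is progressive.

voicing assimilation, progressive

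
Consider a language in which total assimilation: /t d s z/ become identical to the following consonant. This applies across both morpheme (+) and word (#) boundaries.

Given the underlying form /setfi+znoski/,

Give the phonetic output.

/t/ before /f/ → [f] (total assimilation)
/z/ before /n/ → [n] (total assimilation)
/s/ before /k/ → [k] (total assimilation)

[seffi+nnokki]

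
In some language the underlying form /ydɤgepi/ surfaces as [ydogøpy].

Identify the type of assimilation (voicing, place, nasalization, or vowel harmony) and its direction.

/ɤ/→[o] /e/→[ø] /i/→[y].
Vowels agree with the first vowel, so the harmony is progressive.

vowel harmony, progressive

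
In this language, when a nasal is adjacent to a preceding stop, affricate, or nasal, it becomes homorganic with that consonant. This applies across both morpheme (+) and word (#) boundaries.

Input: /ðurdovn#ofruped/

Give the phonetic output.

no segment meets the rule's conditions; no change.

[ðurdovn#ofruped]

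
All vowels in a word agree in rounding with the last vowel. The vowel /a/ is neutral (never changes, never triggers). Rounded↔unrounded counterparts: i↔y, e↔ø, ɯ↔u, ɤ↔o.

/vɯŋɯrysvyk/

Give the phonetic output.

/ɯ/ harmonizes with /y/ ([+round]) → [u]
/ɯ/ harmonizes with /y/ ([+round]) → [u]

[vuŋurysvyk]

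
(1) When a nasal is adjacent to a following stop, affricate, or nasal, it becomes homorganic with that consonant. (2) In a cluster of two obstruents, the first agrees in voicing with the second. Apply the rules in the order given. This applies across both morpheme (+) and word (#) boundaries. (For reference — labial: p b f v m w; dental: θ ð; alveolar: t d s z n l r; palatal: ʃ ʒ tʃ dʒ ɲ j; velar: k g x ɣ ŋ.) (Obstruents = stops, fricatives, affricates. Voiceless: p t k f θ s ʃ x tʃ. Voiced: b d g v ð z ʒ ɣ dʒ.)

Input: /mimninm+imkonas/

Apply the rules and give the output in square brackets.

[minnimm+iŋkonas]

Rule 1: /m/ before /n/ (alveolar) → [n]
Rule 1: /n/ before /m/ (labial) → [m]
Rule 1: /m/ before /k/ (velar) → [ŋ]
After rule 1: minnimm+iŋkonas
Rule 2: no segment meets the rule's conditions; no change.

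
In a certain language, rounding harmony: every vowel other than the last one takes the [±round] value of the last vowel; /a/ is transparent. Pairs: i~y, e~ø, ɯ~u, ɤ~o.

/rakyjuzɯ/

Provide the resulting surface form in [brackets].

/y/ harmonizes with /ɯ/ ([-round]) → [i]
/u/ harmonizes with /ɯ/ ([-round]) → [ɯ]

[rakijɯzɯ]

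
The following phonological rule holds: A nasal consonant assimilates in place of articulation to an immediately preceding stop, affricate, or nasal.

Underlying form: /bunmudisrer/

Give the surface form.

[bunnudisrer]

/m/ after /n/ (alveolar) → [n]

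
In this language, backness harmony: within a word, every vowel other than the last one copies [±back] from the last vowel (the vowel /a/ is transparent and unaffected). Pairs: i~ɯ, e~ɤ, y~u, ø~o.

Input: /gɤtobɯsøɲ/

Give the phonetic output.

/ɤ/ harmonizes with /ø/ ([-back]) → [e]
/o/ harmonizes with /ø/ ([-back]) → [ø]
/ɯ/ harmonizes with /ø/ ([-back]) → [i]

[getøbisøɲ]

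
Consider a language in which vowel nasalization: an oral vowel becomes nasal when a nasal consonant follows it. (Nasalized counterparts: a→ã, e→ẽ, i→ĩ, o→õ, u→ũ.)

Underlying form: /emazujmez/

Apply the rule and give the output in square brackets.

/e/ before nasal /m/ → [ẽ]

[ẽmazujmez]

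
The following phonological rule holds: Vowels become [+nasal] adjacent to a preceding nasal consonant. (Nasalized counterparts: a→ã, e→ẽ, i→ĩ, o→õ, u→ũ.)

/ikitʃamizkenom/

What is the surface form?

[ikitʃamĩzkenõm]

/i/ after nasal /m/ → [ĩ]
/o/ after nasal /n/ → [õ]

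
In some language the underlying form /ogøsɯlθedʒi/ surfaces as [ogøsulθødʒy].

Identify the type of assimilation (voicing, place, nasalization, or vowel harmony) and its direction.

vowel harmony, progressive

/ɯ/→[u] /e/→[ø] /i/→[y].
Vowels agree with the first vowel, so the harmony is progressive.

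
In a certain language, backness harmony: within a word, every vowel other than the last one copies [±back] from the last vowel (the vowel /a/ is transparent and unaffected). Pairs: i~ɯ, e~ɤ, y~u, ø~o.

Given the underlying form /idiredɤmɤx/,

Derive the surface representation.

[ɯdɯrɤdɤmɤx]

/i/ harmonizes with /ɤ/ ([+back]) → [ɯ]
/i/ harmonizes with /ɤ/ ([+back]) → [ɯ]
/e/ harmonizes with /ɤ/ ([+back]) → [ɤ]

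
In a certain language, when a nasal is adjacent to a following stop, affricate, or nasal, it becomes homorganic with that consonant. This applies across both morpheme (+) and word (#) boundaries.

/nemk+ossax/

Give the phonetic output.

/m/ before /k/ (velar) → [ŋ]

[neŋk+ossax]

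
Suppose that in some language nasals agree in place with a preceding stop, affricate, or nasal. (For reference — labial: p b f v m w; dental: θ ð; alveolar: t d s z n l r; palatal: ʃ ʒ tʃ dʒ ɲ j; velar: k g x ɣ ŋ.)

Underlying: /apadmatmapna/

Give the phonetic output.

[apadnatnapma]

/m/ after /d/ (alveolar) → [n]
/m/ after /t/ (alveolar) → [n]
/n/ after /p/ (labial) → [m]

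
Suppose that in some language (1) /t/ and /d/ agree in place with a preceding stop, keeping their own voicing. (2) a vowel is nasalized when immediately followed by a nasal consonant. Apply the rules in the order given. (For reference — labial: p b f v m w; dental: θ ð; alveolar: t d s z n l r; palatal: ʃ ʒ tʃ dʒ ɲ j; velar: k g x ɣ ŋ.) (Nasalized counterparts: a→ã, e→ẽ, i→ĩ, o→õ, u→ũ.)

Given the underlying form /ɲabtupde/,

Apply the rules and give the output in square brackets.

[ɲabpupbe]

Rule 1: /t/ after /b/ (labial) → [p]
Rule 1: /d/ after /p/ (labial) → [b]
After rule 1: ɲabpupbe
Rule 2: no segment meets the rule's conditions; no change.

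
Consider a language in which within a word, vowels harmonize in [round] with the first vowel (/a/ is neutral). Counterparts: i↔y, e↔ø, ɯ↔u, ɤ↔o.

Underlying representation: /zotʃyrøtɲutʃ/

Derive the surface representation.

[zotʃyrøtɲutʃ]

no segment meets the rule's conditions; no change.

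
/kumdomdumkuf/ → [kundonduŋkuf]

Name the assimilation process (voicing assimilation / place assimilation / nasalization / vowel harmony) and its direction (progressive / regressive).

place assimilation, regressive

/m/→[n] /m/→[n] /m/→[ŋ].
Each target copies a feature from the following segment, so the direction is regressive.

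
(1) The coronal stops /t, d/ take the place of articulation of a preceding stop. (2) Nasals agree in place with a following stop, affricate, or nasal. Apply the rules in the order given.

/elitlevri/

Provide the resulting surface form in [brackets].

[elitlevri]

Rule 1: no segment meets the rule's conditions; no change.
After rule 1: elitlevri
Rule 2: no segment meets the rule's conditions; no change.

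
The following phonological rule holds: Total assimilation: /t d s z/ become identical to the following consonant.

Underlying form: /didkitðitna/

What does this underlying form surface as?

/d/ before /k/ → [k] (total assimilation)
/t/ before /ð/ → [ð] (total assimilation)
/t/ before /n/ → [n] (total assimilation)

[dikkiððinna]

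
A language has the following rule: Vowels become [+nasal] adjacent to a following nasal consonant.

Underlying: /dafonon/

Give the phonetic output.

[dafõnõn]

/o/ before nasal /n/ → [õ]
/o/ before nasal /n/ → [õ]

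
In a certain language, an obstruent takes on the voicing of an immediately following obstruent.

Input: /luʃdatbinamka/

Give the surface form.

[luʒdadbinamka]

/ʃ/ before /d/ (voiced) → [ʒ]
/t/ before /b/ (voiced) → [d]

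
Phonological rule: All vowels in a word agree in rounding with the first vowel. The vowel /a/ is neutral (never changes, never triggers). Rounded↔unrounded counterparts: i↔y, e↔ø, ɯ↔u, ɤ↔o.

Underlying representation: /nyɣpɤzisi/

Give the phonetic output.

/ɤ/ harmonizes with /y/ ([+round]) → [o]
/i/ harmonizes with /y/ ([+round]) → [y]
/i/ harmonizes with /y/ ([+round]) → [y]

[nyɣpozysy]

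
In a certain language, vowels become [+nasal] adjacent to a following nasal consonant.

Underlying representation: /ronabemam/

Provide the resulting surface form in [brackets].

[rõnabẽmãm]

/o/ before nasal /n/ → [õ]
/e/ before nasal /m/ → [ẽ]
/a/ before nasal /m/ → [ã]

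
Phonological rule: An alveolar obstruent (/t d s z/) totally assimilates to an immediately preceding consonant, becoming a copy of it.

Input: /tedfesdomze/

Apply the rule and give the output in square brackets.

/d/ after /s/ → [s] (total assimilation)
/z/ after /m/ → [m] (total assimilation)

[tedfessomme]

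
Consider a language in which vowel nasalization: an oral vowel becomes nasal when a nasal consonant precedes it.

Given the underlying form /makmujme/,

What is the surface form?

/a/ after nasal /m/ → [ã]
/u/ after nasal /m/ → [ũ]
/e/ after nasal /m/ → [ẽ]

[mãkmũjmẽ]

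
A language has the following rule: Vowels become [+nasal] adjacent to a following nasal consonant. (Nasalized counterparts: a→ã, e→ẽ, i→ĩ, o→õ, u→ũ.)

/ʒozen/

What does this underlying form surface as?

/e/ before nasal /n/ → [ẽ]

[ʒozẽn]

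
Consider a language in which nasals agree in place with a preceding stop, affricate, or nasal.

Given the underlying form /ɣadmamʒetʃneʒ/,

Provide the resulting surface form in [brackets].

[ɣadnamʒetʃɲeʒ]

/m/ after /d/ (alveolar) → [n]
/n/ after /tʃ/ (palatal) → [ɲ]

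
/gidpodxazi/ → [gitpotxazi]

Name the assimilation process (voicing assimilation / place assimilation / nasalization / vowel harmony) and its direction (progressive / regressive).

voicing assimilation, regressive

/d/→[t] /d/→[t].
Each target copies a feature from the following segment, so the direction is regressive.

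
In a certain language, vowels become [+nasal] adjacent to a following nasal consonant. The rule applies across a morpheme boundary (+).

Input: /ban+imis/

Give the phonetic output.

[bãn+ĩmis]

/a/ before nasal /n/ → [ã]
/i/ before nasal /m/ → [ĩ]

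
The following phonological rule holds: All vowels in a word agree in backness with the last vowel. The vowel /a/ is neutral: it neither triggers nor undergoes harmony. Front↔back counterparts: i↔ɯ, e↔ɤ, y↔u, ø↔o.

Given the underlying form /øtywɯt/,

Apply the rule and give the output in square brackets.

[otuwɯt]

/ø/ harmonizes with /ɯ/ ([+back]) → [o]
/y/ harmonizes with /ɯ/ ([+back]) → [u]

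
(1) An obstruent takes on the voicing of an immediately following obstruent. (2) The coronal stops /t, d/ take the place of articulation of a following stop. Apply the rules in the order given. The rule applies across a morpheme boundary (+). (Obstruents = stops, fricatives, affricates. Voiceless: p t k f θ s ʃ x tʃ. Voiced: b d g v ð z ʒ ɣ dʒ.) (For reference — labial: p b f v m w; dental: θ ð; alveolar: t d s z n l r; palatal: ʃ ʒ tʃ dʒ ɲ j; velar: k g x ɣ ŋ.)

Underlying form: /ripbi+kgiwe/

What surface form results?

Rule 1: /p/ before /b/ (voiced) → [b]
Rule 1: /k/ before /g/ (voiced) → [g]
After rule 1: ribbi+ggiwe
Rule 2: no segment meets the rule's conditions; no change.

[ribbi+ggiwe]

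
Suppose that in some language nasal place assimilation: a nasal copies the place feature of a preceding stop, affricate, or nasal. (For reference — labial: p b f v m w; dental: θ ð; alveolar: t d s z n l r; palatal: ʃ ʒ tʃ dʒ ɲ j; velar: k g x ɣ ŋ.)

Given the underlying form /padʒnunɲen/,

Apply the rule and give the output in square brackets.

/n/ after /dʒ/ (palatal) → [ɲ]
/ɲ/ after /n/ (alveolar) → [n]

[padʒɲunnen]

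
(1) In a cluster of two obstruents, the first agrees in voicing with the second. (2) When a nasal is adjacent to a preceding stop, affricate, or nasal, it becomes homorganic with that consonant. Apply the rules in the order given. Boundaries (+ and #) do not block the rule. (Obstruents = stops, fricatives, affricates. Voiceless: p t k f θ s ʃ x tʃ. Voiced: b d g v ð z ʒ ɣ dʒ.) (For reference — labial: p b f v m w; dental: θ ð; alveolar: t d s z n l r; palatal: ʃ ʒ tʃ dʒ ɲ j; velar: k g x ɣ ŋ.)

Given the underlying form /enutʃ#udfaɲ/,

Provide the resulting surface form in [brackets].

[enutʃ#utfaɲ]

Rule 1: /d/ before /f/ (voiceless) → [t]
After rule 1: enutʃ#utfaɲ
Rule 2: no segment meets the rule's conditions; no change.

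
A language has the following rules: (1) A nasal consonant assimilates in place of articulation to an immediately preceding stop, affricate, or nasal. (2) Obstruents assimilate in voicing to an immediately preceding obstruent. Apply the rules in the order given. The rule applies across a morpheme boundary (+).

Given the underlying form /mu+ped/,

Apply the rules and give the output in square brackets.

[mu+ped]

Rule 1: no segment meets the rule's conditions; no change.
After rule 1: mu+ped
Rule 2: no segment meets the rule's conditions; no change.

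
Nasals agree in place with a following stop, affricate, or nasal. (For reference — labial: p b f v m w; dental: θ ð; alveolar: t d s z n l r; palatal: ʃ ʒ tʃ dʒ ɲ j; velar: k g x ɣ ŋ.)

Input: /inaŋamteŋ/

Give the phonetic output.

[inaŋanteŋ]

/m/ before /t/ (alveolar) → [n]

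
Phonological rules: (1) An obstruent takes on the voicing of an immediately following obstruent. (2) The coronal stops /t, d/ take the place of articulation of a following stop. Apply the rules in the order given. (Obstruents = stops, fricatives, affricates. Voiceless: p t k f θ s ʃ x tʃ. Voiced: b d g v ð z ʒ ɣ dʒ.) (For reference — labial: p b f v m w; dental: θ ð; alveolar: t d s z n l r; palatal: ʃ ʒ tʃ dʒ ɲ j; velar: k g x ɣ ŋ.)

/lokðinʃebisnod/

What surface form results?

Rule 1: /k/ before /ð/ (voiced) → [g]
After rule 1: logðinʃebisnod
Rule 2: no segment meets the rule's conditions; no change.

[logðinʃebisnod]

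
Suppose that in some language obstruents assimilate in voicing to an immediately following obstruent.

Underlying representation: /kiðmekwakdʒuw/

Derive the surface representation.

/k/ before /dʒ/ (voiced) → [g]

[kiðmekwagdʒuw]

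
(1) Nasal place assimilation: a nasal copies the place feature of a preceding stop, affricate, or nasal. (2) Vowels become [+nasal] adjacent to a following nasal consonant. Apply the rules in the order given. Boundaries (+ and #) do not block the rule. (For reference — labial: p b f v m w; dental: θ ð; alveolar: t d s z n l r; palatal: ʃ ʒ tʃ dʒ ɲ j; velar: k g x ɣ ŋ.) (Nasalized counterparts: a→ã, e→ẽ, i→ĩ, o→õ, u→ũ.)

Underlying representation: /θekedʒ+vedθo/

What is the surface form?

[θekedʒ+vedθo]

Rule 1: no segment meets the rule's conditions; no change.
After rule 1: θekedʒ+vedθo
Rule 2: no segment meets the rule's conditions; no change.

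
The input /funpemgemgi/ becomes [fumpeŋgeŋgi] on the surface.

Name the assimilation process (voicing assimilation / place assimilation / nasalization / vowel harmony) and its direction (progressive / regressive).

place assimilation, regressive

/n/→[m] /m/→[ŋ] /m/→[ŋ].
Each target copies a feature from the following segment, so the direction is regressive.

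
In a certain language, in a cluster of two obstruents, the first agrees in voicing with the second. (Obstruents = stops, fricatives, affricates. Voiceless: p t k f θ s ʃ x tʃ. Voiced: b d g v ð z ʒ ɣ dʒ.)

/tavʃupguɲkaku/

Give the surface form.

[tafʃubguɲkaku]

/v/ before /ʃ/ (voiceless) → [f]
/p/ before /g/ (voiced) → [b]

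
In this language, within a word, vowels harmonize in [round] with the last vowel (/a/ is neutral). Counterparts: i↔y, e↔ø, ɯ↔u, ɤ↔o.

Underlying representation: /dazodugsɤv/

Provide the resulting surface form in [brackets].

/o/ harmonizes with /ɤ/ ([-round]) → [ɤ]
/u/ harmonizes with /ɤ/ ([-round]) → [ɯ]

[dazɤdɯgsɤv]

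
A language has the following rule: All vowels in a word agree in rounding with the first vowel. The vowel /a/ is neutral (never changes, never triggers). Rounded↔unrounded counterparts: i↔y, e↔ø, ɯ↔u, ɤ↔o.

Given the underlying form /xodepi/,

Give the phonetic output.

[xodøpy]

/e/ harmonizes with /o/ ([+round]) → [ø]
/i/ harmonizes with /o/ ([+round]) → [y]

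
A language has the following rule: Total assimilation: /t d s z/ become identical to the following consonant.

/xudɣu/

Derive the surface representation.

/d/ before /ɣ/ → [ɣ] (total assimilation)

[xuɣɣu]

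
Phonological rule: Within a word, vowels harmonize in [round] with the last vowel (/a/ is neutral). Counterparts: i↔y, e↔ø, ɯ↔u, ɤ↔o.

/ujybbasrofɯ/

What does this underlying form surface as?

[ɯjibbasrɤfɯ]

/u/ harmonizes with /ɯ/ ([-round]) → [ɯ]
/y/ harmonizes with /ɯ/ ([-round]) → [i]
/o/ harmonizes with /ɯ/ ([-round]) → [ɤ]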